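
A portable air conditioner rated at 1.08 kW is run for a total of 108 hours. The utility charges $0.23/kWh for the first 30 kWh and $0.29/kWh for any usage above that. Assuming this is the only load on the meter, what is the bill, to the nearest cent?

$32.03

Energy = 1.08 kW × 108 h = 116.64 kWh
Tier 1 (0–30 kWh): 30 × $0.23 = $6.9
Above 30 kWh: 86.64 × $0.29 = $25.1256
Bill = $32.03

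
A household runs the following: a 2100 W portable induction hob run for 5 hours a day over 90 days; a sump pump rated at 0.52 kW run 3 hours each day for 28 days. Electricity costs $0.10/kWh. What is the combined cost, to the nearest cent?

portable induction hob: Runtime = 5 h/day × 90 days = 450 h
portable induction hob: 2.1 kW × 450 h = 945 kWh
sump pump: Runtime = 3 h/day × 28 days = 84 h
sump pump: 0.52 kW × 84 h = 43.68 kWh
Total energy = 988.68 kWh
Cost = 988.68 × $0.10 = $98.87

$98.87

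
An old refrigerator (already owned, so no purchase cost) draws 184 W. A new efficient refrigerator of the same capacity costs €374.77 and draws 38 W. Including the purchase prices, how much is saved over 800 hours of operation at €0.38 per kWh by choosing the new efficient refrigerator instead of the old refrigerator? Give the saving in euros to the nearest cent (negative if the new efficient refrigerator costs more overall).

old refrigerator: €0.00 + (184/1000) kW × 800 h × €0.38 = €0.00 + €55.936 = €55.936
new efficient refrigerator: €374.77 + (38/1000) kW × 800 h × €0.38 = €374.77 + €11.552 = €386.322
Saving = €55.936 − €386.322 = −€330.386 → -€330.39

-€330.39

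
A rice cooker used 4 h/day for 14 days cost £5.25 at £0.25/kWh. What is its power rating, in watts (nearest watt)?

Energy = £5.25 ÷ £0.25/kWh = 21 kWh
Runtime = 4 h/day × 14 days = 56 h
Power = 21 kWh ÷ 56 h = 0.375 kW = 375 W

375 W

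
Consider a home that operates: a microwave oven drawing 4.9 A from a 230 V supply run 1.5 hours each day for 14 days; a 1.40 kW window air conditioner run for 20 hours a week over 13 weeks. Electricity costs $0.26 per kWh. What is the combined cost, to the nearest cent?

microwave oven: Power = 4.9 A × 230 V = 1127 W = 1.127 kW
microwave oven: Runtime = 1.5 h/day × 14 days = 21 h
microwave oven: 1.127 kW × 21 h = 23.667 kWh
window air conditioner: Runtime = 20 h/week × 13 weeks = 260 h
window air conditioner: 1.4 kW × 260 h = 364 kWh
Total energy = 387.667 kWh
Cost = 387.667 × $0.26 = $100.79

$100.79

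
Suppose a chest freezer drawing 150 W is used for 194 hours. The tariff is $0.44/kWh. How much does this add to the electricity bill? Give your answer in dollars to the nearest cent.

$12.80

Energy = 0.15 kW × 194 h = 29.1 kWh
Cost = 29.1 kWh × $0.44/kWh = $12.80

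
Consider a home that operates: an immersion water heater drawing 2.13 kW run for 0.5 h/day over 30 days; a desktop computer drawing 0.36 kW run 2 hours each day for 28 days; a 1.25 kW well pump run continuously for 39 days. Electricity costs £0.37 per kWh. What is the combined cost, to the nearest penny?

£452.18

immersion water heater: Runtime = 0.5 h/day × 30 days = 15 h
immersion water heater: 2.13 kW × 15 h = 31.95 kWh
desktop computer: Runtime = 2 h/day × 28 days = 56 h
desktop computer: 0.36 kW × 56 h = 20.16 kWh
well pump: Runtime = 24 h × 39 = 936 h
well pump: 1.25 kW × 936 h = 1170 kWh
Total energy = 1222.11 kWh
Cost = 1222.11 × £0.37 = £452.18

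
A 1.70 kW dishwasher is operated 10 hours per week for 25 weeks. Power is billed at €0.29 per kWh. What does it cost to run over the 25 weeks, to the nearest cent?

€123.25

Runtime = 10 h/week × 25 weeks = 250 h
Energy = 1.7 kW × 250 h = 425 kWh
Cost = 425 kWh × €0.29/kWh = €123.25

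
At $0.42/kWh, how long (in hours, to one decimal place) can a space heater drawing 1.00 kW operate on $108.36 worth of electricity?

Energy available = $108.36 ÷ $0.42/kWh = 258 kWh
Hours = 258 kWh ÷ 1 kW = 258.0 h

258.0 h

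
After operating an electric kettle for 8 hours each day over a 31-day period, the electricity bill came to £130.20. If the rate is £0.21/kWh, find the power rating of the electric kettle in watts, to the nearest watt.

2500 W

Energy = £130.20 ÷ £0.21/kWh = 620 kWh
Runtime = 8 h/day × 31 days = 248 h
Power = 620 kWh ÷ 248 h = 2.5 kW = 2500 W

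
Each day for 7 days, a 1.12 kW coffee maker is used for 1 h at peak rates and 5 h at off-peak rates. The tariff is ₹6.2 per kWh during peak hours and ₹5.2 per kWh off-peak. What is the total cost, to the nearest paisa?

Peak energy = 1.12 kW × 1 h × 7 = 7.84 kWh
Off-peak energy = 1.12 kW × 5 h × 7 = 39.2 kWh
Cost = 7.84 × ₹6.2 + 39.2 × ₹5.2 = ₹48.608 + ₹203.84 = ₹252.45

₹252.45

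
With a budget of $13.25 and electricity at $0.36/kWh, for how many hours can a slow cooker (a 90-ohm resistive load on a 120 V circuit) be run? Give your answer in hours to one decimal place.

230.0 h

Power = V²/R = 120²/90 = 160 W = 0.16 kW
Energy available = $13.25 ÷ $0.36/kWh = 36.8056 kWh
Hours = 36.8056 kWh ÷ 0.16 kW = 230.0 h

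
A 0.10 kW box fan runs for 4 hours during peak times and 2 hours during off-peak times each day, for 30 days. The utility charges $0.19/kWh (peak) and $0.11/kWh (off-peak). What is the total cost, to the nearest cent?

Peak energy = 0.1 kW × 4 h × 30 = 12 kWh
Off-peak energy = 0.1 kW × 2 h × 30 = 6 kWh
Cost = 12 × $0.19 + 6 × $0.11 = $2.28 + $0.66 = $2.94

$2.94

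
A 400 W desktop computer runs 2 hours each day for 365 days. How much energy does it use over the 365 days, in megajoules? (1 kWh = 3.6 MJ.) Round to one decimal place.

1051.2 MJ

Runtime = 2 h/day × 365 days = 730 h
Energy = 0.4 kW × 730 h = 292 kWh
= 292 × 3.6 MJ = 1051.2 MJ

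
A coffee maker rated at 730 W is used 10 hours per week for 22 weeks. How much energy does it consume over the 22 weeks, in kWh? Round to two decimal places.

Runtime = 10 h/week × 22 weeks = 220 h
Energy = 0.73 kW × 220 h = 160.6 kWh

160.60 kWh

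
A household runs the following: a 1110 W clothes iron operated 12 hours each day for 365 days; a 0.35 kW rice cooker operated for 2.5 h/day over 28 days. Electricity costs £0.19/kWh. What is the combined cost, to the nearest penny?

£928.40

clothes iron: Runtime = 12 h/day × 365 days = 4380 h
clothes iron: 1.11 kW × 4380 h = 4861.8 kWh
rice cooker: Runtime = 2.5 h/day × 28 days = 70 h
rice cooker: 0.35 kW × 70 h = 24.5 kWh
Total energy = 4886.3 kWh
Cost = 4886.3 × £0.19 = £928.40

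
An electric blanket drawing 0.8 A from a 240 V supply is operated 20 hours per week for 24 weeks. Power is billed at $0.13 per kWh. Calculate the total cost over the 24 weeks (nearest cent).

Power = 0.8 A × 240 V = 192 W = 0.192 kW
Runtime = 20 h/week × 24 weeks = 480 h
Energy = 0.192 kW × 480 h = 92.16 kWh
Cost = 92.16 kWh × $0.13/kWh = $11.98

$11.98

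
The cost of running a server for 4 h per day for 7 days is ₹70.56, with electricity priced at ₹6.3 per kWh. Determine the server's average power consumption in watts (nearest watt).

Energy = ₹70.56 ÷ ₹6.3/kWh = 11.2 kWh
Runtime = 4 h/day × 7 days = 28 h
Power = 11.2 kWh ÷ 28 h = 0.4 kW = 400 W

400 W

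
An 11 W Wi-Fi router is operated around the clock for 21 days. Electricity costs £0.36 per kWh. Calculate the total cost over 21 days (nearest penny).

Runtime = 24 h × 21 = 504 h
Energy = 0.011 kW × 504 h = 5.544 kWh
Cost = 5.544 kWh × £0.36/kWh = £2.00

£2.00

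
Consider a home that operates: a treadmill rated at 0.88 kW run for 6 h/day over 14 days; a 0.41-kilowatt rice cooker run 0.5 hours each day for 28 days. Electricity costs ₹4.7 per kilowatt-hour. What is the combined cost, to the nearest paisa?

₹374.40

treadmill: Runtime = 6 h/day × 14 days = 84 h
treadmill: 0.88 kW × 84 h = 73.92 kWh
rice cooker: Runtime = 0.5 h/day × 28 days = 14 h
rice cooker: 0.41 kW × 14 h = 5.74 kWh
Total energy = 79.66 kWh
Cost = 79.66 × ₹4.7 = ₹374.40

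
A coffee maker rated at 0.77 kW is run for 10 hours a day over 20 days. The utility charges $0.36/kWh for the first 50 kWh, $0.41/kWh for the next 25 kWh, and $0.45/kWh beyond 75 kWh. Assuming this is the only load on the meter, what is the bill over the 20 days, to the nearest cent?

Runtime = 10 h/day × 20 days = 200 h
Energy = 0.77 kW × 200 h = 154 kWh
Tier 1 (0–50 kWh): 50 × $0.36 = $18
Tier 2 (50–75 kWh): 25 × $0.41 = $10.25
Above 75 kWh: 79 × $0.45 = $35.55
Bill = $63.80

$63.80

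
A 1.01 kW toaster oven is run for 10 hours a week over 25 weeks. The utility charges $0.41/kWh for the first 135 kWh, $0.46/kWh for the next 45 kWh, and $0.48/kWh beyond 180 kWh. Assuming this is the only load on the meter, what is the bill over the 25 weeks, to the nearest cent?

Runtime = 10 h/week × 25 weeks = 250 h
Energy = 1.01 kW × 250 h = 252.5 kWh
Tier 1 (0–135 kWh): 135 × $0.41 = $55.35
Tier 2 (135–180 kWh): 45 × $0.46 = $20.7
Above 180 kWh: 72.5 × $0.48 = $34.8
Bill = $110.85

$110.85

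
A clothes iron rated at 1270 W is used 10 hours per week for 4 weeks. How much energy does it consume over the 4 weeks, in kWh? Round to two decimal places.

50.80 kWh

Runtime = 10 h/week × 4 weeks = 40 h
Energy = 1.27 kW × 40 h = 50.8 kWh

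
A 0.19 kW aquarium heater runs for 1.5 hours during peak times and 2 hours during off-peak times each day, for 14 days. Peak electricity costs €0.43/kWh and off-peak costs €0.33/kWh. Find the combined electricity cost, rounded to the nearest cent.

€3.47

Peak energy = 0.19 kW × 1.5 h × 14 = 3.99 kWh
Off-peak energy = 0.19 kW × 2 h × 14 = 5.32 kWh
Cost = 3.99 × €0.43 + 5.32 × €0.33 = €1.7157 + €1.7556 = €3.47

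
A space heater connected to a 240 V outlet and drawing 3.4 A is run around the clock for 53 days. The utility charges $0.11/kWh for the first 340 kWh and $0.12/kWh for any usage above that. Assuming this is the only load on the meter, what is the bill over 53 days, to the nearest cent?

Power = 3.4 A × 240 V = 816 W = 0.816 kW
Runtime = 24 h × 53 = 1272 h
Energy = 0.816 kW × 1272 h = 1037.952 kWh
Tier 1 (0–340 kWh): 340 × $0.11 = $37.4
Above 340 kWh: 697.952 × $0.12 = $83.75424
Bill = $121.15

$121.15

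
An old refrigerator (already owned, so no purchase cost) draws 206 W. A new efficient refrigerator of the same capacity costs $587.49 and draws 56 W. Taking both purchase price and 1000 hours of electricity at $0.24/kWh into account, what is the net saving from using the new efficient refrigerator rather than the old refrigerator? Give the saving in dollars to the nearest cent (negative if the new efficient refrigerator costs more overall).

-$551.49

old refrigerator: $0.00 + (206/1000) kW × 1000 h × $0.24 = $0.00 + $49.44 = $49.44
new efficient refrigerator: $587.49 + (56/1000) kW × 1000 h × $0.24 = $587.49 + $13.44 = $600.93
Saving = $49.44 − $600.93 = −$551.49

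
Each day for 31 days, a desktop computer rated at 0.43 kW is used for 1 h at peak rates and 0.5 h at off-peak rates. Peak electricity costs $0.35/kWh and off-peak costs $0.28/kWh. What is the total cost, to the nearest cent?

$6.53

Peak energy = 0.43 kW × 1 h × 31 = 13.33 kWh
Off-peak energy = 0.43 kW × 0.5 h × 31 = 6.665 kWh
Cost = 13.33 × $0.35 + 6.665 × $0.28 = $4.6655 + $1.8662 = $6.53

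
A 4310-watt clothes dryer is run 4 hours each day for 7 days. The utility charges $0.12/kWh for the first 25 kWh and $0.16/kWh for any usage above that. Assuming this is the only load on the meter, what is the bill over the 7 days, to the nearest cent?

$18.31

Runtime = 4 h/day × 7 days = 28 h
Energy = 4.31 kW × 28 h = 120.68 kWh
Tier 1 (0–25 kWh): 25 × $0.12 = $3
Above 25 kWh: 95.68 × $0.16 = $15.3088
Bill = $18.31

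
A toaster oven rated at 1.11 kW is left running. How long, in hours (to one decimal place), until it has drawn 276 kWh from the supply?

Hours = 276 kWh ÷ 1.11 kW = 248.6 h

248.6 h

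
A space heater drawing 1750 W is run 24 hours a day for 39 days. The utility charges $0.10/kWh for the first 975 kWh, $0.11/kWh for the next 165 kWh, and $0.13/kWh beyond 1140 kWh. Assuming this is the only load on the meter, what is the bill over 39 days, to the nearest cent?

$180.39

Runtime = 24 h × 39 = 936 h
Energy = 1.75 kW × 936 h = 1638 kWh
Tier 1 (0–975 kWh): 975 × $0.10 = $97.5
Tier 2 (975–1140 kWh): 165 × $0.11 = $18.15
Above 1140 kWh: 498 × $0.13 = $64.74
Bill = $180.39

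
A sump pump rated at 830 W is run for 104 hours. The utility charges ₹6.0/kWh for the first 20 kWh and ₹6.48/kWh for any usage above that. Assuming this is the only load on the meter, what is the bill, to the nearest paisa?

₹549.75

Energy = 0.83 kW × 104 h = 86.32 kWh
Tier 1 (0–20 kWh): 20 × ₹6.0 = ₹120
Above 20 kWh: 66.32 × ₹6.48 = ₹429.7536
Bill = ₹549.75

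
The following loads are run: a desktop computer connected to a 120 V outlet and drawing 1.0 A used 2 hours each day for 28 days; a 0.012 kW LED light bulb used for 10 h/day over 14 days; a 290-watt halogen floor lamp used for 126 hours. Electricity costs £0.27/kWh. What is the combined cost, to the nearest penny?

£12.13

desktop computer: Power = 1.0 A × 120 V = 120 W = 0.12 kW
desktop computer: Runtime = 2 h/day × 28 days = 56 h
desktop computer: 0.12 kW × 56 h = 6.72 kWh
LED light bulb: Runtime = 10 h/day × 14 days = 140 h
LED light bulb: 0.012 kW × 140 h = 1.68 kWh
halogen floor lamp: 0.29 kW × 126 h = 36.54 kWh
Total energy = 44.94 kWh
Cost = 44.94 × £0.27 = £12.13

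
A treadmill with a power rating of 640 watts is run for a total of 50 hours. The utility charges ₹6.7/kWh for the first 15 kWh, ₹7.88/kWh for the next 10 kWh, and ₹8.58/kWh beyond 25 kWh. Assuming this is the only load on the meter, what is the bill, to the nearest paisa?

₹239.36

Energy = 0.64 kW × 50 h = 32 kWh
Tier 1 (0–15 kWh): 15 × ₹6.7 = ₹100.5
Tier 2 (15–25 kWh): 10 × ₹7.88 = ₹78.8
Above 25 kWh: 7 × ₹8.58 = ₹60.06
Bill = ₹239.36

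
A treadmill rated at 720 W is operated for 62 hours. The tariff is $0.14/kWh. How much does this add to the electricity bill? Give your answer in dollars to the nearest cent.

Energy = 0.72 kW × 62 h = 44.64 kWh
Cost = 44.64 kWh × $0.14/kWh = $6.25

$6.25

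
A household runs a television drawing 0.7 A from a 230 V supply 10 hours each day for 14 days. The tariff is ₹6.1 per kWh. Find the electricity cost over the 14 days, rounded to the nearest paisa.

Power = 0.7 A × 230 V = 161 W = 0.161 kW
Runtime = 10 h/day × 14 days = 140 h
Energy = 0.161 kW × 140 h = 22.54 kWh
Cost = 22.54 kWh × ₹6.1/kWh = ₹137.49

₹137.49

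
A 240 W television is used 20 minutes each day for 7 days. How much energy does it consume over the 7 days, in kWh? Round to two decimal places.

0.56 kWh

Runtime = 20 min × 7 = 140 min = 2.333333… h
Energy = 0.24 kW × 2.333333… h = 0.56 kWh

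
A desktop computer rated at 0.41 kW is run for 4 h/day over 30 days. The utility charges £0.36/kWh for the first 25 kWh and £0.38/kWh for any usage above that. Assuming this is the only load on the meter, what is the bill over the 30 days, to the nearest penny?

Runtime = 4 h/day × 30 days = 120 h
Energy = 0.41 kW × 120 h = 49.2 kWh
Tier 1 (0–25 kWh): 25 × £0.36 = £9
Above 25 kWh: 24.2 × £0.38 = £9.196
Bill = £18.20

£18.20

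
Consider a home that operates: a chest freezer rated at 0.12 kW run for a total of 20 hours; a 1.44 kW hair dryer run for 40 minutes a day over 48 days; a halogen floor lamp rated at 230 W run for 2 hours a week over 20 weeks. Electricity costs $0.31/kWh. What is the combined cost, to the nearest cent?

chest freezer: 0.12 kW × 20 h = 2.4 kWh
hair dryer: Runtime = 40 min × 48 = 1920 min = 32 h
hair dryer: 1.44 kW × 32 h = 46.08 kWh
halogen floor lamp: Runtime = 2 h/week × 20 weeks = 40 h
halogen floor lamp: 0.23 kW × 40 h = 9.2 kWh
Total energy = 57.68 kWh
Cost = 57.68 × $0.31 = $17.88

$17.88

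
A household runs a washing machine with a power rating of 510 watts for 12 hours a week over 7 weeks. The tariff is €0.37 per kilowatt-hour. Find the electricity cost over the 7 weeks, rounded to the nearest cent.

Runtime = 12 h/week × 7 weeks = 84 h
Energy = 0.51 kW × 84 h = 42.84 kWh
Cost = 42.84 kWh × €0.37/kWh = €15.85

€15.85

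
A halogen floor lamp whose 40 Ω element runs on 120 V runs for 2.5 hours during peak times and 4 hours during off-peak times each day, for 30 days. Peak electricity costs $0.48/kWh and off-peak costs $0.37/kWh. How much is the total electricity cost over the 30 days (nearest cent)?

$28.94

Power = V²/R = 120²/40 = 360 W = 0.36 kW
Peak energy = 0.36 kW × 2.5 h × 30 = 27 kWh
Off-peak energy = 0.36 kW × 4 h × 30 = 43.2 kWh
Cost = 27 × $0.48 + 43.2 × $0.37 = $12.96 + $15.984 = $28.94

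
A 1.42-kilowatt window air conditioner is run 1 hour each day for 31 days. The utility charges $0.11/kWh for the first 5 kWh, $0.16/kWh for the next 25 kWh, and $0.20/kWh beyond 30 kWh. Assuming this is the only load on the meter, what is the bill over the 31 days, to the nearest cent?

Runtime = 1 h/day × 31 days = 31 h
Energy = 1.42 kW × 31 h = 44.02 kWh
Tier 1 (0–5 kWh): 5 × $0.11 = $0.55
Tier 2 (5–30 kWh): 25 × $0.16 = $4
Above 30 kWh: 14.02 × $0.20 = $2.804
Bill = $7.35

$7.35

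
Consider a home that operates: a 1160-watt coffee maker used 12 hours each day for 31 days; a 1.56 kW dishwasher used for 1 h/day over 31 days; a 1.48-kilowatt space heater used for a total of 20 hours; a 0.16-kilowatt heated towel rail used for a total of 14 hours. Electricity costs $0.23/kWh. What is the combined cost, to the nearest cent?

coffee maker: Runtime = 12 h/day × 31 days = 372 h
coffee maker: 1.16 kW × 372 h = 431.52 kWh
dishwasher: Runtime = 1 h/day × 31 days = 31 h
dishwasher: 1.56 kW × 31 h = 48.36 kWh
space heater: 1.48 kW × 20 h = 29.6 kWh
heated towel rail: 0.16 kW × 14 h = 2.24 kWh
Total energy = 511.72 kWh
Cost = 511.72 × $0.23 = $117.70

$117.70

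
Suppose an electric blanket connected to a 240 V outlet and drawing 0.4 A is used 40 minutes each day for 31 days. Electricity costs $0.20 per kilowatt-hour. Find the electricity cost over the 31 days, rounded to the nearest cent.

$0.40

Power = 0.4 A × 240 V = 96 W = 0.096 kW
Runtime = 40 min × 31 = 1240 min = 20.666666… h
Energy = 0.096 kW × 20.666666… h = 1.984 kWh
Cost = 1.984 kWh × $0.20/kWh = $0.40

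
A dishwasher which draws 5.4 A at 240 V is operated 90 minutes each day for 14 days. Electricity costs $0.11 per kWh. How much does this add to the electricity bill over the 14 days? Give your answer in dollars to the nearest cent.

Power = 5.4 A × 240 V = 1296 W = 1.296 kW
Runtime = 90 min × 14 = 1260 min = 21 h
Energy = 1.296 kW × 21 h = 27.216 kWh
Cost = 27.216 kWh × $0.11/kWh = $2.99

$2.99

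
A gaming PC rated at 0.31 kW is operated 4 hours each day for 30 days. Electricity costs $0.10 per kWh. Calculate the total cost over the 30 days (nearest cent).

$3.72

Runtime = 4 h/day × 30 days = 120 h
Energy = 0.31 kW × 120 h = 37.2 kWh
Cost = 37.2 kWh × $0.10/kWh = $3.72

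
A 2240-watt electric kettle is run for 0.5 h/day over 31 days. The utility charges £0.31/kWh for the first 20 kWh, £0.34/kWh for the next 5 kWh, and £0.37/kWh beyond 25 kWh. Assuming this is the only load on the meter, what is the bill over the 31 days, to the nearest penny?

Runtime = 0.5 h/day × 31 days = 15.5 h
Energy = 2.24 kW × 15.5 h = 34.72 kWh
Tier 1 (0–20 kWh): 20 × £0.31 = £6.2
Tier 2 (20–25 kWh): 5 × £0.34 = £1.7
Above 25 kWh: 9.72 × £0.37 = £3.5964
Bill = £11.50

£11.50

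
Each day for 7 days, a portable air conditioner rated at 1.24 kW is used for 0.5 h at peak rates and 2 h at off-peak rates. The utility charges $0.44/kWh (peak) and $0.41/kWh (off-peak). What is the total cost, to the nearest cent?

$9.03

Peak energy = 1.24 kW × 0.5 h × 7 = 4.34 kWh
Off-peak energy = 1.24 kW × 2 h × 7 = 17.36 kWh
Cost = 4.34 × $0.44 + 17.36 × $0.41 = $1.9096 + $7.1176 = $9.03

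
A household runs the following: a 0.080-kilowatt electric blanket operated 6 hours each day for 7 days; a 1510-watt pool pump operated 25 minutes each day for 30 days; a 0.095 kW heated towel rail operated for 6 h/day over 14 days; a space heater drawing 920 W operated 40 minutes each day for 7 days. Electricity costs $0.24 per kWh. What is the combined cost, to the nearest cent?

$8.28

electric blanket: Runtime = 6 h/day × 7 days = 42 h
electric blanket: 0.08 kW × 42 h = 3.36 kWh
pool pump: Runtime = 25 min × 30 = 750 min = 12.5 h
pool pump: 1.51 kW × 12.5 h = 18.875 kWh
heated towel rail: Runtime = 6 h/day × 14 days = 84 h
heated towel rail: 0.095 kW × 84 h = 7.98 kWh
space heater: Runtime = 40 min × 7 = 280 min = 4.666666… h
space heater: 0.92 kW × 4.666666… h = 4.293333… kWh
Total energy = 34.508333… kWh
Cost = 34.508333… × $0.24 = $8.28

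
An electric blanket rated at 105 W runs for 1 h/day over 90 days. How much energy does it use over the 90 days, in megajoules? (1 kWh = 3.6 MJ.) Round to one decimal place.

Runtime = 1 h/day × 90 days = 90 h
Energy = 0.105 kW × 90 h = 9.45 kWh
= 9.45 × 3.6 MJ = 34.0 MJ

34.0 MJ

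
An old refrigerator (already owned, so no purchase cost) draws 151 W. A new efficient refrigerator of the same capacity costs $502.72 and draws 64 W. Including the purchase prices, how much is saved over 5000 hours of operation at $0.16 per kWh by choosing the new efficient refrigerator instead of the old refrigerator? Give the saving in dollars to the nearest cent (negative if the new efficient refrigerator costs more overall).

old refrigerator: $0.00 + (151/1000) kW × 5000 h × $0.16 = $0.00 + $120.8 = $120.8
new efficient refrigerator: $502.72 + (64/1000) kW × 5000 h × $0.16 = $502.72 + $51.2 = $553.92
Saving = $120.8 − $553.92 = −$433.12

-$433.12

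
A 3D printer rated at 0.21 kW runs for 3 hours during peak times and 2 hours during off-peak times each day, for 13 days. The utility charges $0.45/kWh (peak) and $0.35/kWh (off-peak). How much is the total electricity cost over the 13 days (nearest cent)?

Peak energy = 0.21 kW × 3 h × 13 = 8.19 kWh
Off-peak energy = 0.21 kW × 2 h × 13 = 5.46 kWh
Cost = 8.19 × $0.45 + 5.46 × $0.35 = $3.6855 + $1.911 = $5.60

$5.60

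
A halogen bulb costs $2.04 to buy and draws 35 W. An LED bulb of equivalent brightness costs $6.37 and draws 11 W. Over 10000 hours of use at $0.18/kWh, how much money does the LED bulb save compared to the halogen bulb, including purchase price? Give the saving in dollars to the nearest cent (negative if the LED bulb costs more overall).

$38.87

halogen bulb: $2.04 + (35/1000) kW × 10000 h × $0.18 = $2.04 + $63 = $65.04
LED bulb: $6.37 + (11/1000) kW × 10000 h × $0.18 = $6.37 + $19.8 = $26.17
Saving = $65.04 − $26.17 = $38.87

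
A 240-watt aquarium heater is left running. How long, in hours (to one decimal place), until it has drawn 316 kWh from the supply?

Hours = 316 kWh ÷ 0.24 kW = 1316.7 h

1316.7 h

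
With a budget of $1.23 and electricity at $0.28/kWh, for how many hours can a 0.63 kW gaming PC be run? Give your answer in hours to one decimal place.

7.0 h

Energy available = $1.23 ÷ $0.28/kWh = 4.3929 kWh
Hours = 4.3929 kWh ÷ 0.63 kW = 7.0 h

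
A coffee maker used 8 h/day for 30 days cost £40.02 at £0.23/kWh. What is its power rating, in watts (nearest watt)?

Energy = £40.02 ÷ £0.23/kWh = 174 kWh
Runtime = 8 h/day × 30 days = 240 h
Power = 174 kWh ÷ 240 h = 0.725 kW = 725 W

725 W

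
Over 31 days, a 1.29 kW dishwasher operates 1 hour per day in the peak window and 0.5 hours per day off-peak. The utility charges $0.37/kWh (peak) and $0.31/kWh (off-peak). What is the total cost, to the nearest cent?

$20.99

Peak energy = 1.29 kW × 1 h × 31 = 39.99 kWh
Off-peak energy = 1.29 kW × 0.5 h × 31 = 19.995 kWh
Cost = 39.99 × $0.37 + 19.995 × $0.31 = $14.7963 + $6.19845 = $20.99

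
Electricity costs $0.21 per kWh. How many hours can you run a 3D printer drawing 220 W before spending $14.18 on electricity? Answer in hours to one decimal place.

306.9 h

Energy available = $14.18 ÷ $0.21/kWh = 67.5238 kWh
Hours = 67.5238 kWh ÷ 0.22 kW = 306.9 h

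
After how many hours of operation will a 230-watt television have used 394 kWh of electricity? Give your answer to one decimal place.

Hours = 394 kWh ÷ 0.23 kW = 1713.0 h

1713.0 h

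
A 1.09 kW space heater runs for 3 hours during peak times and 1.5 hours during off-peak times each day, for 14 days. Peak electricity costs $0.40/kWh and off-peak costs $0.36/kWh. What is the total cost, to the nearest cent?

Peak energy = 1.09 kW × 3 h × 14 = 45.78 kWh
Off-peak energy = 1.09 kW × 1.5 h × 14 = 22.89 kWh
Cost = 45.78 × $0.40 + 22.89 × $0.36 = $18.312 + $8.2404 = $26.55

$26.55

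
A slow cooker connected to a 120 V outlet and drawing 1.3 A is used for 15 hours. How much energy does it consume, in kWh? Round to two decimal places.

Power = 1.3 A × 120 V = 156 W = 0.156 kW
Energy = 0.156 kW × 15 h = 2.34 kWh

2.34 kWh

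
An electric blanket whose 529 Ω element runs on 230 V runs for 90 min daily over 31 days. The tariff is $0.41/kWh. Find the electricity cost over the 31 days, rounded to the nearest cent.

$1.91

Power = V²/R = 230²/529 = 100 W = 0.1 kW
Runtime = 90 min × 31 = 2790 min = 46.5 h
Energy = 0.1 kW × 46.5 h = 4.65 kWh
Cost = 4.65 kWh × $0.41/kWh = $1.91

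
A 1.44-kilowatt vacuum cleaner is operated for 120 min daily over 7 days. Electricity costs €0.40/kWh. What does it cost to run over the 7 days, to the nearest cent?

€8.06

Runtime = 120 min × 7 = 840 min = 14 h
Energy = 1.44 kW × 14 h = 20.16 kWh
Cost = 20.16 kWh × €0.40/kWh = €8.06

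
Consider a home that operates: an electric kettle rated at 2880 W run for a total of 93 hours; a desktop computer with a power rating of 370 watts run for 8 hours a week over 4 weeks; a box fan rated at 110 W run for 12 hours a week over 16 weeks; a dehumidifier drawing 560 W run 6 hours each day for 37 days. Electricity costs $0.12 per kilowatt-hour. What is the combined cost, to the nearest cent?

$51.01

electric kettle: 2.88 kW × 93 h = 267.84 kWh
desktop computer: Runtime = 8 h/week × 4 weeks = 32 h
desktop computer: 0.37 kW × 32 h = 11.84 kWh
box fan: Runtime = 12 h/week × 16 weeks = 192 h
box fan: 0.11 kW × 192 h = 21.12 kWh
dehumidifier: Runtime = 6 h/day × 37 days = 222 h
dehumidifier: 0.56 kW × 222 h = 124.32 kWh
Total energy = 425.12 kWh
Cost = 425.12 × $0.12 = $51.01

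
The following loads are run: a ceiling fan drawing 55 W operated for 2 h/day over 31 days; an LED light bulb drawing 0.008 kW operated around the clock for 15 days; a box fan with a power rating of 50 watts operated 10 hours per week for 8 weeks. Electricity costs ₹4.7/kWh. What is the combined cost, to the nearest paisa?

₹48.36

ceiling fan: Runtime = 2 h/day × 31 days = 62 h
ceiling fan: 0.055 kW × 62 h = 3.41 kWh
LED light bulb: Runtime = 24 h × 15 = 360 h
LED light bulb: 0.008 kW × 360 h = 2.88 kWh
box fan: Runtime = 10 h/week × 8 weeks = 80 h
box fan: 0.05 kW × 80 h = 4 kWh
Total energy = 10.29 kWh
Cost = 10.29 × ₹4.7 = ₹48.36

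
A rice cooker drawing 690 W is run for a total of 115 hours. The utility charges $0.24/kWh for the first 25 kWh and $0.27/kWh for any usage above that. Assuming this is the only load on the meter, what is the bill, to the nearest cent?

$20.67

Energy = 0.69 kW × 115 h = 79.35 kWh
Tier 1 (0–25 kWh): 25 × $0.24 = $6
Above 25 kWh: 54.35 × $0.27 = $14.6745
Bill = $20.67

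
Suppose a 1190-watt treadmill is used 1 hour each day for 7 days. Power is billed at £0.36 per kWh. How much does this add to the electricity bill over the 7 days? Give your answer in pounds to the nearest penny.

£3.00

Runtime = 1 h/day × 7 days = 7 h
Energy = 1.19 kW × 7 h = 8.33 kWh
Cost = 8.33 kWh × £0.36/kWh = £3.00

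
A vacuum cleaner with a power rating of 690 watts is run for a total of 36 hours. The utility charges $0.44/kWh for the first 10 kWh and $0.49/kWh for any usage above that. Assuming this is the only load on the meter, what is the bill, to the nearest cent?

$11.67

Energy = 0.69 kW × 36 h = 24.84 kWh
Tier 1 (0–10 kWh): 10 × $0.44 = $4.4
Above 10 kWh: 14.84 × $0.49 = $7.2716
Bill = $11.67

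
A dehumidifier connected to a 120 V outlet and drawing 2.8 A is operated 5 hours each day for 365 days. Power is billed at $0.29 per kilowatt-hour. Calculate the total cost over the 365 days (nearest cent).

Power = 2.8 A × 120 V = 336 W = 0.336 kW
Runtime = 5 h/day × 365 days = 1825 h
Energy = 0.336 kW × 1825 h = 613.2 kWh
Cost = 613.2 kWh × $0.29/kWh = $177.83

$177.83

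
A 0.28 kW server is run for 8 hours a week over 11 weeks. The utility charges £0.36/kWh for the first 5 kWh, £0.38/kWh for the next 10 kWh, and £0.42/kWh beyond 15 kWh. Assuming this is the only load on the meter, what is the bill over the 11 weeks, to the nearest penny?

Runtime = 8 h/week × 11 weeks = 88 h
Energy = 0.28 kW × 88 h = 24.64 kWh
Tier 1 (0–5 kWh): 5 × £0.36 = £1.8
Tier 2 (5–15 kWh): 10 × £0.38 = £3.8
Above 15 kWh: 9.64 × £0.42 = £4.0488
Bill = £9.65

£9.65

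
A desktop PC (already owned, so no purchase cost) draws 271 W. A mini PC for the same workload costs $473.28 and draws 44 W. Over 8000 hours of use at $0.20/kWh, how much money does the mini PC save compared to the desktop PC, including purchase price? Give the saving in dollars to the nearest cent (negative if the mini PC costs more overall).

-$110.08

desktop PC: $0.00 + (271/1000) kW × 8000 h × $0.20 = $0.00 + $433.6 = $433.6
mini PC: $473.28 + (44/1000) kW × 8000 h × $0.20 = $473.28 + $70.4 = $543.68
Saving = $433.6 − $543.68 = −$110.08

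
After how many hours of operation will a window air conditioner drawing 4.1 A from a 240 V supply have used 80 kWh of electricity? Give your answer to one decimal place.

Power = 4.1 A × 240 V = 984 W = 0.984 kW
Hours = 80 kWh ÷ 0.984 kW = 81.3 h

81.3 h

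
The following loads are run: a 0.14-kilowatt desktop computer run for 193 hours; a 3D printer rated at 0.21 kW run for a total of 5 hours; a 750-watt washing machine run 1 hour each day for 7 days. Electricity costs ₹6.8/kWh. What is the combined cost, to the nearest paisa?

desktop computer: 0.14 kW × 193 h = 27.02 kWh
3D printer: 0.21 kW × 5 h = 1.05 kWh
washing machine: Runtime = 1 h/day × 7 days = 7 h
washing machine: 0.75 kW × 7 h = 5.25 kWh
Total energy = 33.32 kWh
Cost = 33.32 × ₹6.8 = ₹226.58

₹226.58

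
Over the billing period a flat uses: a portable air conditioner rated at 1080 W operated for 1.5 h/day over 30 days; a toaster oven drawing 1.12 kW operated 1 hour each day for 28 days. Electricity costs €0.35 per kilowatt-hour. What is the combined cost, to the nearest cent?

portable air conditioner: Runtime = 1.5 h/day × 30 days = 45 h
portable air conditioner: 1.08 kW × 45 h = 48.6 kWh
toaster oven: Runtime = 1 h/day × 28 days = 28 h
toaster oven: 1.12 kW × 28 h = 31.36 kWh
Total energy = 79.96 kWh
Cost = 79.96 × €0.35 = €27.99

€27.99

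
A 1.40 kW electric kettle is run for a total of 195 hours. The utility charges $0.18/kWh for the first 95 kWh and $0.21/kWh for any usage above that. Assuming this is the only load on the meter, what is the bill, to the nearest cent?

$54.48

Energy = 1.4 kW × 195 h = 273 kWh
Tier 1 (0–95 kWh): 95 × $0.18 = $17.1
Above 95 kWh: 178 × $0.21 = $37.38
Bill = $54.48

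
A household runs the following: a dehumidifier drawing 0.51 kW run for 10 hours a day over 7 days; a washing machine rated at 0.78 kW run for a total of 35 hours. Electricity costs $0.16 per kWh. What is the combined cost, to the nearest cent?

$10.08

dehumidifier: Runtime = 10 h/day × 7 days = 70 h
dehumidifier: 0.51 kW × 70 h = 35.7 kWh
washing machine: 0.78 kW × 35 h = 27.3 kWh
Total energy = 63 kWh
Cost = 63 × $0.16 = $10.08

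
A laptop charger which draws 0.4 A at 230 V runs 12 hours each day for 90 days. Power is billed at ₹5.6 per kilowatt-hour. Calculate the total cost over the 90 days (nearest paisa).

₹556.42

Power = 0.4 A × 230 V = 92 W = 0.092 kW
Runtime = 12 h/day × 90 days = 1080 h
Energy = 0.092 kW × 1080 h = 99.36 kWh
Cost = 99.36 kWh × ₹5.6/kWh = ₹556.42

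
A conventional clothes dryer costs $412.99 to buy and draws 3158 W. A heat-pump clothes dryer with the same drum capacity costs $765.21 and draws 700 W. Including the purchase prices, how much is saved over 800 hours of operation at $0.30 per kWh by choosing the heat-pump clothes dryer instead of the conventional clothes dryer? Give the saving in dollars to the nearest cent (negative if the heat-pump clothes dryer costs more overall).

conventional clothes dryer: $412.99 + (3158/1000) kW × 800 h × $0.30 = $412.99 + $757.92 = $1170.91
heat-pump clothes dryer: $765.21 + (700/1000) kW × 800 h × $0.30 = $765.21 + $168 = $933.21
Saving = $1170.91 − $933.21 = $237.7

$237.70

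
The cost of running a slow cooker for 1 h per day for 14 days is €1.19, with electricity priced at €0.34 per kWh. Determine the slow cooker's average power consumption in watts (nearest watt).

Energy = €1.19 ÷ €0.34/kWh = 3.5 kWh
Runtime = 1 h/day × 14 days = 14 h
Power = 3.5 kWh ÷ 14 h = 0.25 kW = 250 W

250 W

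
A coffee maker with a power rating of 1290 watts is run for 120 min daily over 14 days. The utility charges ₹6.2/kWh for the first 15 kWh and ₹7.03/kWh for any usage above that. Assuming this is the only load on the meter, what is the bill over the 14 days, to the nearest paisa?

₹241.47

Runtime = 120 min × 14 = 1680 min = 28 h
Energy = 1.29 kW × 28 h = 36.12 kWh
Tier 1 (0–15 kWh): 15 × ₹6.2 = ₹93
Above 15 kWh: 21.12 × ₹7.03 = ₹148.4736
Bill = ₹241.47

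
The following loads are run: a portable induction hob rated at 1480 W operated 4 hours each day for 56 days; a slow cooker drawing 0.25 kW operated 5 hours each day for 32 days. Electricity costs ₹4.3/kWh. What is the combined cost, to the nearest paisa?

portable induction hob: Runtime = 4 h/day × 56 days = 224 h
portable induction hob: 1.48 kW × 224 h = 331.52 kWh
slow cooker: Runtime = 5 h/day × 32 days = 160 h
slow cooker: 0.25 kW × 160 h = 40 kWh
Total energy = 371.52 kWh
Cost = 371.52 × ₹4.3 = ₹1597.54

₹1597.54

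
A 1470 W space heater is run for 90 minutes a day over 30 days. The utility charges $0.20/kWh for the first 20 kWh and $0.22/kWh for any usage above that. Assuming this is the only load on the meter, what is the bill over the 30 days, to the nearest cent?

$14.15

Runtime = 90 min × 30 = 2700 min = 45 h
Energy = 1.47 kW × 45 h = 66.15 kWh
Tier 1 (0–20 kWh): 20 × $0.20 = $4
Above 20 kWh: 46.15 × $0.22 = $10.153
Bill = $14.15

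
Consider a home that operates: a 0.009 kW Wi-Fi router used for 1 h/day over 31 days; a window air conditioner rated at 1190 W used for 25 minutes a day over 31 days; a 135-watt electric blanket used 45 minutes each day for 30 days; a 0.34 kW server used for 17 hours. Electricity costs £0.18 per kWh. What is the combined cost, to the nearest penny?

£4.40

Wi-Fi router: Runtime = 1 h/day × 31 days = 31 h
Wi-Fi router: 0.009 kW × 31 h = 0.279 kWh
window air conditioner: Runtime = 25 min × 31 = 775 min = 12.916666… h
window air conditioner: 1.19 kW × 12.916666… h = 15.370833… kWh
electric blanket: Runtime = 45 min × 30 = 1350 min = 22.5 h
electric blanket: 0.135 kW × 22.5 h = 3.0375 kWh
server: 0.34 kW × 17 h = 5.78 kWh
Total energy = 24.467333… kWh
Cost = 24.467333… × £0.18 = £4.40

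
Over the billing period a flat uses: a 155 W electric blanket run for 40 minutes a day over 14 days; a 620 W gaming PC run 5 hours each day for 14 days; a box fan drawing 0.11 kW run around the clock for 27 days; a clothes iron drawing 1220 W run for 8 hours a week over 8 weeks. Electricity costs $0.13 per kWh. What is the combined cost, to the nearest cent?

$25.25

electric blanket: Runtime = 40 min × 14 = 560 min = 9.333333… h
electric blanket: 0.155 kW × 9.333333… h = 1.446666… kWh
gaming PC: Runtime = 5 h/day × 14 days = 70 h
gaming PC: 0.62 kW × 70 h = 43.4 kWh
box fan: Runtime = 24 h × 27 = 648 h
box fan: 0.11 kW × 648 h = 71.28 kWh
clothes iron: Runtime = 8 h/week × 8 weeks = 64 h
clothes iron: 1.22 kW × 64 h = 78.08 kWh
Total energy = 194.206666… kWh
Cost = 194.206666… × $0.13 = $25.25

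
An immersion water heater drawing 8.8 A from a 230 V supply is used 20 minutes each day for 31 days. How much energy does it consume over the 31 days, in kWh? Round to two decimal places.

Power = 8.8 A × 230 V = 2024 W = 2.024 kW
Runtime = 20 min × 31 = 620 min = 10.333333… h
Energy = 2.024 kW × 10.333333… h = 20.914666… kWh ≈ 20.91 kWh

20.91 kWh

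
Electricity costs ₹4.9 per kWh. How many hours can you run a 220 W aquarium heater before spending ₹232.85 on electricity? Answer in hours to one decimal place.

Energy available = ₹232.85 ÷ ₹4.9/kWh = 47.5204 kWh
Hours = 47.5204 kWh ÷ 0.22 kW = 216.0 h

216.0 h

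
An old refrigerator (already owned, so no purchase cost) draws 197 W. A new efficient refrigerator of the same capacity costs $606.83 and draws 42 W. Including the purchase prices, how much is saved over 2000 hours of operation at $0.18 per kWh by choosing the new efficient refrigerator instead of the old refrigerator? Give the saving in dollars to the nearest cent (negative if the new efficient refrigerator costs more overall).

old refrigerator: $0.00 + (197/1000) kW × 2000 h × $0.18 = $0.00 + $70.92 = $70.92
new efficient refrigerator: $606.83 + (42/1000) kW × 2000 h × $0.18 = $606.83 + $15.12 = $621.95
Saving = $70.92 − $621.95 = −$551.03

-$551.03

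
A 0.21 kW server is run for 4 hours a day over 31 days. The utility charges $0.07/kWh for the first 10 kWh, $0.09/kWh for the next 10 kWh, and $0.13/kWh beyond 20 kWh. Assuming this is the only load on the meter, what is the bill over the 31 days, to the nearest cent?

Runtime = 4 h/day × 31 days = 124 h
Energy = 0.21 kW × 124 h = 26.04 kWh
Tier 1 (0–10 kWh): 10 × $0.07 = $0.7
Tier 2 (10–20 kWh): 10 × $0.09 = $0.9
Above 20 kWh: 6.04 × $0.13 = $0.7852
Bill = $2.39

$2.39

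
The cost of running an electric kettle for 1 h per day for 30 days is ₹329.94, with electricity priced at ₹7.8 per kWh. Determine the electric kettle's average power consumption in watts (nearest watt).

1410 W

Energy = ₹329.94 ÷ ₹7.8/kWh = 42.3 kWh
Runtime = 1 h/day × 30 days = 30 h
Power = 42.3 kWh ÷ 30 h = 1.41 kW = 1410 W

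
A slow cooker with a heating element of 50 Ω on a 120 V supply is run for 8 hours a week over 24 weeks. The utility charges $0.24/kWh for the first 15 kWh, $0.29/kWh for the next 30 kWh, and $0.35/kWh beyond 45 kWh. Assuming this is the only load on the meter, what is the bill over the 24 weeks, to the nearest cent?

Power = V²/R = 120²/50 = 288 W = 0.288 kW
Runtime = 8 h/week × 24 weeks = 192 h
Energy = 0.288 kW × 192 h = 55.296 kWh
Tier 1 (0–15 kWh): 15 × $0.24 = $3.6
Tier 2 (15–45 kWh): 30 × $0.29 = $8.7
Above 45 kWh: 10.296 × $0.35 = $3.6036
Bill = $15.90

$15.90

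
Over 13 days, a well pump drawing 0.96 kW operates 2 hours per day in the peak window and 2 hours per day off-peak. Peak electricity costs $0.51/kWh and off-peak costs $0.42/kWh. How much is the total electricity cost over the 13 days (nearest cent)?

$23.21

Peak energy = 0.96 kW × 2 h × 13 = 24.96 kWh
Off-peak energy = 0.96 kW × 2 h × 13 = 24.96 kWh
Cost = 24.96 × $0.51 + 24.96 × $0.42 = $12.7296 + $10.4832 = $23.21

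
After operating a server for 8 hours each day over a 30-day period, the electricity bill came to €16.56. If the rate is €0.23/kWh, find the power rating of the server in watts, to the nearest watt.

Energy = €16.56 ÷ €0.23/kWh = 72 kWh
Runtime = 8 h/day × 30 days = 240 h
Power = 72 kWh ÷ 240 h = 0.3 kW = 300 W

300 W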